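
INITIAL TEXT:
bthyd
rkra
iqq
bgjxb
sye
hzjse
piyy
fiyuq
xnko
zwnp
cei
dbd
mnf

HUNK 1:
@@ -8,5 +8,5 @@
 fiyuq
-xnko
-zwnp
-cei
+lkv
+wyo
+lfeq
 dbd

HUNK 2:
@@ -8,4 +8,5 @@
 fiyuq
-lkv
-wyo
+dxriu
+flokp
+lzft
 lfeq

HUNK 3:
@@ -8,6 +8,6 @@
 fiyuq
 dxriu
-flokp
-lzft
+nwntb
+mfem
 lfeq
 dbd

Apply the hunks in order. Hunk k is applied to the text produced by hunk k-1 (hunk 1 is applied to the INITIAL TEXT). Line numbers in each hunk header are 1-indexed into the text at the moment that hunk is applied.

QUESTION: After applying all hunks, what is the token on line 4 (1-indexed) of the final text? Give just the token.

Answer: bgjxb

Derivation:
Hunk 1: at line 8 remove [xnko,zwnp,cei] add [lkv,wyo,lfeq] -> 13 lines: bthyd rkra iqq bgjxb sye hzjse piyy fiyuq lkv wyo lfeq dbd mnf
Hunk 2: at line 8 remove [lkv,wyo] add [dxriu,flokp,lzft] -> 14 lines: bthyd rkra iqq bgjxb sye hzjse piyy fiyuq dxriu flokp lzft lfeq dbd mnf
Hunk 3: at line 8 remove [flokp,lzft] add [nwntb,mfem] -> 14 lines: bthyd rkra iqq bgjxb sye hzjse piyy fiyuq dxriu nwntb mfem lfeq dbd mnf
Final line 4: bgjxb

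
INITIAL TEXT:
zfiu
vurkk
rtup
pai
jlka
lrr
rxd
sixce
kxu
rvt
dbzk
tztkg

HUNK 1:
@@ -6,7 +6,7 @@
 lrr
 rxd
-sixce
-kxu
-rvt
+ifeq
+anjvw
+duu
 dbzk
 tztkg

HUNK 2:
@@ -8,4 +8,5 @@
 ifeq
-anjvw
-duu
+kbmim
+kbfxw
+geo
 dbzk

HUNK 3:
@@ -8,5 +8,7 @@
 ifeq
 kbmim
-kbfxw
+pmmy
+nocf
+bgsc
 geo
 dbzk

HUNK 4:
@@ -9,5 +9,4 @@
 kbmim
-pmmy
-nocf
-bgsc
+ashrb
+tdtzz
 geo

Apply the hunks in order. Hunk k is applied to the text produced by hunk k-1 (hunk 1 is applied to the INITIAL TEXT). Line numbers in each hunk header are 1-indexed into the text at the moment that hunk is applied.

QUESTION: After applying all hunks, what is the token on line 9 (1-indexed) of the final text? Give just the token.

Hunk 1: at line 6 remove [sixce,kxu,rvt] add [ifeq,anjvw,duu] -> 12 lines: zfiu vurkk rtup pai jlka lrr rxd ifeq anjvw duu dbzk tztkg
Hunk 2: at line 8 remove [anjvw,duu] add [kbmim,kbfxw,geo] -> 13 lines: zfiu vurkk rtup pai jlka lrr rxd ifeq kbmim kbfxw geo dbzk tztkg
Hunk 3: at line 8 remove [kbfxw] add [pmmy,nocf,bgsc] -> 15 lines: zfiu vurkk rtup pai jlka lrr rxd ifeq kbmim pmmy nocf bgsc geo dbzk tztkg
Hunk 4: at line 9 remove [pmmy,nocf,bgsc] add [ashrb,tdtzz] -> 14 lines: zfiu vurkk rtup pai jlka lrr rxd ifeq kbmim ashrb tdtzz geo dbzk tztkg
Final line 9: kbmim

Answer: kbmim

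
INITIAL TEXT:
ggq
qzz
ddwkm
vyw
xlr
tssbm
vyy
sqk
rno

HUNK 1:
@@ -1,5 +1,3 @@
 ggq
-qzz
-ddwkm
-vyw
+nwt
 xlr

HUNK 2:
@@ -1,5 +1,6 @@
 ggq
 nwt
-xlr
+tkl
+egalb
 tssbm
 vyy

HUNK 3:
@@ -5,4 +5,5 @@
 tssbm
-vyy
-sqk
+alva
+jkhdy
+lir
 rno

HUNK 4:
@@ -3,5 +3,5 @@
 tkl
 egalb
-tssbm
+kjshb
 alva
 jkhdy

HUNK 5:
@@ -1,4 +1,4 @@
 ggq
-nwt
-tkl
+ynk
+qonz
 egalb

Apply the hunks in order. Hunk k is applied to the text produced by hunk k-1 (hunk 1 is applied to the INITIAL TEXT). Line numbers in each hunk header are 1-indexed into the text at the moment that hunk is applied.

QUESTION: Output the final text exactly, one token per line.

Hunk 1: at line 1 remove [qzz,ddwkm,vyw] add [nwt] -> 7 lines: ggq nwt xlr tssbm vyy sqk rno
Hunk 2: at line 1 remove [xlr] add [tkl,egalb] -> 8 lines: ggq nwt tkl egalb tssbm vyy sqk rno
Hunk 3: at line 5 remove [vyy,sqk] add [alva,jkhdy,lir] -> 9 lines: ggq nwt tkl egalb tssbm alva jkhdy lir rno
Hunk 4: at line 3 remove [tssbm] add [kjshb] -> 9 lines: ggq nwt tkl egalb kjshb alva jkhdy lir rno
Hunk 5: at line 1 remove [nwt,tkl] add [ynk,qonz] -> 9 lines: ggq ynk qonz egalb kjshb alva jkhdy lir rno

Answer: ggq
ynk
qonz
egalb
kjshb
alva
jkhdy
lir
rno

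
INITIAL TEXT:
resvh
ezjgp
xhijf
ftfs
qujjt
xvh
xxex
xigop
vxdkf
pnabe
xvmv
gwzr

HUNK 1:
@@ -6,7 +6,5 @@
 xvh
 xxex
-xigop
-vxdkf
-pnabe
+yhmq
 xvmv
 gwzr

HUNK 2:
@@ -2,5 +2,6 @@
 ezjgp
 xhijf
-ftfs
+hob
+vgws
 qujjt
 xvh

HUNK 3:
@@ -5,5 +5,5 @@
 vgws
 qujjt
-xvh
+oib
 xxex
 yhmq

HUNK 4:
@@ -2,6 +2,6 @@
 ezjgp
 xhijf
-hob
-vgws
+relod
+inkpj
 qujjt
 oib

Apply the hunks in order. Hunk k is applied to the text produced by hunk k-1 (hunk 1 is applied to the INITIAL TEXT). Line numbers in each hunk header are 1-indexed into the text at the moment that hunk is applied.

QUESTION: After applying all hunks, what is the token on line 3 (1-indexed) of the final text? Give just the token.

Answer: xhijf

Derivation:
Hunk 1: at line 6 remove [xigop,vxdkf,pnabe] add [yhmq] -> 10 lines: resvh ezjgp xhijf ftfs qujjt xvh xxex yhmq xvmv gwzr
Hunk 2: at line 2 remove [ftfs] add [hob,vgws] -> 11 lines: resvh ezjgp xhijf hob vgws qujjt xvh xxex yhmq xvmv gwzr
Hunk 3: at line 5 remove [xvh] add [oib] -> 11 lines: resvh ezjgp xhijf hob vgws qujjt oib xxex yhmq xvmv gwzr
Hunk 4: at line 2 remove [hob,vgws] add [relod,inkpj] -> 11 lines: resvh ezjgp xhijf relod inkpj qujjt oib xxex yhmq xvmv gwzr
Final line 3: xhijf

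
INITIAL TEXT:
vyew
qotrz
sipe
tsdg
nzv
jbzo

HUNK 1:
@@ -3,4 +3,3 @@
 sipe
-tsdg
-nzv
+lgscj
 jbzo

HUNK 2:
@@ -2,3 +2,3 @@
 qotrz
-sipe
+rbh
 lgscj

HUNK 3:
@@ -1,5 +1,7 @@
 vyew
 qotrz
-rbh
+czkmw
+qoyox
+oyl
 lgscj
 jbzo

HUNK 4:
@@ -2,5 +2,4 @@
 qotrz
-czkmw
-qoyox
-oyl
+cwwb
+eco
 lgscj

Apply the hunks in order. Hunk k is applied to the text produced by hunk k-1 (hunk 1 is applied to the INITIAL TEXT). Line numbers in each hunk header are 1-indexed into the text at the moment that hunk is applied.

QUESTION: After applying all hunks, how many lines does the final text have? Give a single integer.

Hunk 1: at line 3 remove [tsdg,nzv] add [lgscj] -> 5 lines: vyew qotrz sipe lgscj jbzo
Hunk 2: at line 2 remove [sipe] add [rbh] -> 5 lines: vyew qotrz rbh lgscj jbzo
Hunk 3: at line 1 remove [rbh] add [czkmw,qoyox,oyl] -> 7 lines: vyew qotrz czkmw qoyox oyl lgscj jbzo
Hunk 4: at line 2 remove [czkmw,qoyox,oyl] add [cwwb,eco] -> 6 lines: vyew qotrz cwwb eco lgscj jbzo
Final line count: 6

Answer: 6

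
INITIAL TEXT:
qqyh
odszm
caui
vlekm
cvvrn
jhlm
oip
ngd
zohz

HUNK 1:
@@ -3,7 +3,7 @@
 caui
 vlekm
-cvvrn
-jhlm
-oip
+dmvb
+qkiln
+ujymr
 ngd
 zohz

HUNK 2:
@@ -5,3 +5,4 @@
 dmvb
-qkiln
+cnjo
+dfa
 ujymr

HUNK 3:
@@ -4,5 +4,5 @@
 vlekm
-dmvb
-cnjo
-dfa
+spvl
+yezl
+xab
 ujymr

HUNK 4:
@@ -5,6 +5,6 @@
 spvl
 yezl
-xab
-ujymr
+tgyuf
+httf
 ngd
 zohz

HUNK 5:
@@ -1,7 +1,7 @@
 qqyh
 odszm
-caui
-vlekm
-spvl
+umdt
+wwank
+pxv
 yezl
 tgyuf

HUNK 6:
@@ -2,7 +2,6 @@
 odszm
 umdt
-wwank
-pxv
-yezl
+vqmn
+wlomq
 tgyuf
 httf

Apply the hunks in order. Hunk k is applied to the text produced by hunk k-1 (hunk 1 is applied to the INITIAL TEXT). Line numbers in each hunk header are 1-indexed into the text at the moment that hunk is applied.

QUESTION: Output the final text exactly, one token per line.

Answer: qqyh
odszm
umdt
vqmn
wlomq
tgyuf
httf
ngd
zohz

Derivation:
Hunk 1: at line 3 remove [cvvrn,jhlm,oip] add [dmvb,qkiln,ujymr] -> 9 lines: qqyh odszm caui vlekm dmvb qkiln ujymr ngd zohz
Hunk 2: at line 5 remove [qkiln] add [cnjo,dfa] -> 10 lines: qqyh odszm caui vlekm dmvb cnjo dfa ujymr ngd zohz
Hunk 3: at line 4 remove [dmvb,cnjo,dfa] add [spvl,yezl,xab] -> 10 lines: qqyh odszm caui vlekm spvl yezl xab ujymr ngd zohz
Hunk 4: at line 5 remove [xab,ujymr] add [tgyuf,httf] -> 10 lines: qqyh odszm caui vlekm spvl yezl tgyuf httf ngd zohz
Hunk 5: at line 1 remove [caui,vlekm,spvl] add [umdt,wwank,pxv] -> 10 lines: qqyh odszm umdt wwank pxv yezl tgyuf httf ngd zohz
Hunk 6: at line 2 remove [wwank,pxv,yezl] add [vqmn,wlomq] -> 9 lines: qqyh odszm umdt vqmn wlomq tgyuf httf ngd zohz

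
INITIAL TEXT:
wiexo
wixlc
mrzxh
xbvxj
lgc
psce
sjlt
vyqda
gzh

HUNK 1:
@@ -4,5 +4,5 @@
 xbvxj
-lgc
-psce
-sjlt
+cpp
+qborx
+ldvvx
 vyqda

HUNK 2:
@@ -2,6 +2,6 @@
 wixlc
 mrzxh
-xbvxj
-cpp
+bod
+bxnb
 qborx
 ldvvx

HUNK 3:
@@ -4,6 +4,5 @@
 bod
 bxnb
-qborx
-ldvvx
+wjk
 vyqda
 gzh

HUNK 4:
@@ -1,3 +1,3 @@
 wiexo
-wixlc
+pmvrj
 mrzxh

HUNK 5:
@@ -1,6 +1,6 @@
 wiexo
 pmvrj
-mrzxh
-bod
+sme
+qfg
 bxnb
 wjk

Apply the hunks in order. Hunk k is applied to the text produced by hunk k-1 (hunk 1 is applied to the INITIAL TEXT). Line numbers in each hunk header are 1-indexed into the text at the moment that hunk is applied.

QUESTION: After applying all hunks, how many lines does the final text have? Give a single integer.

Hunk 1: at line 4 remove [lgc,psce,sjlt] add [cpp,qborx,ldvvx] -> 9 lines: wiexo wixlc mrzxh xbvxj cpp qborx ldvvx vyqda gzh
Hunk 2: at line 2 remove [xbvxj,cpp] add [bod,bxnb] -> 9 lines: wiexo wixlc mrzxh bod bxnb qborx ldvvx vyqda gzh
Hunk 3: at line 4 remove [qborx,ldvvx] add [wjk] -> 8 lines: wiexo wixlc mrzxh bod bxnb wjk vyqda gzh
Hunk 4: at line 1 remove [wixlc] add [pmvrj] -> 8 lines: wiexo pmvrj mrzxh bod bxnb wjk vyqda gzh
Hunk 5: at line 1 remove [mrzxh,bod] add [sme,qfg] -> 8 lines: wiexo pmvrj sme qfg bxnb wjk vyqda gzh
Final line count: 8

Answer: 8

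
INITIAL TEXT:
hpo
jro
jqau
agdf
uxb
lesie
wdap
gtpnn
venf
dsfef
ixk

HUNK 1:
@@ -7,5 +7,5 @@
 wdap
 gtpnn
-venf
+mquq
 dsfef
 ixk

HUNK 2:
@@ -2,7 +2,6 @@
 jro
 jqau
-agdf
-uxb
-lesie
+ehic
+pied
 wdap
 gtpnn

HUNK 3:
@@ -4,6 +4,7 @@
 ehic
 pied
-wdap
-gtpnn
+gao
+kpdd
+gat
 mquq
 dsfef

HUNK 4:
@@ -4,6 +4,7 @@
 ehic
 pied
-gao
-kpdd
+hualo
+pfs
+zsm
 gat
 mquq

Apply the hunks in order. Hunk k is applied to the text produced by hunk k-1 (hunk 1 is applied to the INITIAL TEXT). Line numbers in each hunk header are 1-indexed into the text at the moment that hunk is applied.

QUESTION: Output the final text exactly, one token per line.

Hunk 1: at line 7 remove [venf] add [mquq] -> 11 lines: hpo jro jqau agdf uxb lesie wdap gtpnn mquq dsfef ixk
Hunk 2: at line 2 remove [agdf,uxb,lesie] add [ehic,pied] -> 10 lines: hpo jro jqau ehic pied wdap gtpnn mquq dsfef ixk
Hunk 3: at line 4 remove [wdap,gtpnn] add [gao,kpdd,gat] -> 11 lines: hpo jro jqau ehic pied gao kpdd gat mquq dsfef ixk
Hunk 4: at line 4 remove [gao,kpdd] add [hualo,pfs,zsm] -> 12 lines: hpo jro jqau ehic pied hualo pfs zsm gat mquq dsfef ixk

Answer: hpo
jro
jqau
ehic
pied
hualo
pfs
zsm
gat
mquq
dsfef
ixk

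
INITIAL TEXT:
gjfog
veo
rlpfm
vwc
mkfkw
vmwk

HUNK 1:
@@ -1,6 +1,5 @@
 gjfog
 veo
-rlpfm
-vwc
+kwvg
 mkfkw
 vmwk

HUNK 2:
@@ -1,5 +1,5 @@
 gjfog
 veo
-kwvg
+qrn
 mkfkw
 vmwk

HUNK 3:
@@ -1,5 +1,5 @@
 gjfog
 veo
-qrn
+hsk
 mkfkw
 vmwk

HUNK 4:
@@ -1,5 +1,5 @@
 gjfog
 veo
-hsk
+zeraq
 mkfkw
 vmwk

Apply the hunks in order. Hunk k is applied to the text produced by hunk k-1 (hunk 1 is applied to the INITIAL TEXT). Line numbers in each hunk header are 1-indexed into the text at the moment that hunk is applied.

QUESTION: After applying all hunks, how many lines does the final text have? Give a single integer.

Hunk 1: at line 1 remove [rlpfm,vwc] add [kwvg] -> 5 lines: gjfog veo kwvg mkfkw vmwk
Hunk 2: at line 1 remove [kwvg] add [qrn] -> 5 lines: gjfog veo qrn mkfkw vmwk
Hunk 3: at line 1 remove [qrn] add [hsk] -> 5 lines: gjfog veo hsk mkfkw vmwk
Hunk 4: at line 1 remove [hsk] add [zeraq] -> 5 lines: gjfog veo zeraq mkfkw vmwk
Final line count: 5

Answer: 5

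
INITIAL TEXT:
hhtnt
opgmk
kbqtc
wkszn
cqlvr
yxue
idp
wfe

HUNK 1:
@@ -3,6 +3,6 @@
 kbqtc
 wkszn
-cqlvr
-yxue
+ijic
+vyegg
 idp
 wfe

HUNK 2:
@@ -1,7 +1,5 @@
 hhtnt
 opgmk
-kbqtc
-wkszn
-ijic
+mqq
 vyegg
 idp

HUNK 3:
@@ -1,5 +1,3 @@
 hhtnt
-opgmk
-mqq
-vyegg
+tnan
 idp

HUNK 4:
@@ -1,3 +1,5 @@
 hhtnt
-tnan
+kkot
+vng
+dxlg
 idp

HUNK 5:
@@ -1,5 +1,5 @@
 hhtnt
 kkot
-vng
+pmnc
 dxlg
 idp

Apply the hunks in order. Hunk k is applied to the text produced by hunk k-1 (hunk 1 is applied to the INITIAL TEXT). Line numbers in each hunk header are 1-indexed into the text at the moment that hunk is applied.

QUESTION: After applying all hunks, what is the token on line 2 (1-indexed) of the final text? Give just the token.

Answer: kkot

Derivation:
Hunk 1: at line 3 remove [cqlvr,yxue] add [ijic,vyegg] -> 8 lines: hhtnt opgmk kbqtc wkszn ijic vyegg idp wfe
Hunk 2: at line 1 remove [kbqtc,wkszn,ijic] add [mqq] -> 6 lines: hhtnt opgmk mqq vyegg idp wfe
Hunk 3: at line 1 remove [opgmk,mqq,vyegg] add [tnan] -> 4 lines: hhtnt tnan idp wfe
Hunk 4: at line 1 remove [tnan] add [kkot,vng,dxlg] -> 6 lines: hhtnt kkot vng dxlg idp wfe
Hunk 5: at line 1 remove [vng] add [pmnc] -> 6 lines: hhtnt kkot pmnc dxlg idp wfe
Final line 2: kkot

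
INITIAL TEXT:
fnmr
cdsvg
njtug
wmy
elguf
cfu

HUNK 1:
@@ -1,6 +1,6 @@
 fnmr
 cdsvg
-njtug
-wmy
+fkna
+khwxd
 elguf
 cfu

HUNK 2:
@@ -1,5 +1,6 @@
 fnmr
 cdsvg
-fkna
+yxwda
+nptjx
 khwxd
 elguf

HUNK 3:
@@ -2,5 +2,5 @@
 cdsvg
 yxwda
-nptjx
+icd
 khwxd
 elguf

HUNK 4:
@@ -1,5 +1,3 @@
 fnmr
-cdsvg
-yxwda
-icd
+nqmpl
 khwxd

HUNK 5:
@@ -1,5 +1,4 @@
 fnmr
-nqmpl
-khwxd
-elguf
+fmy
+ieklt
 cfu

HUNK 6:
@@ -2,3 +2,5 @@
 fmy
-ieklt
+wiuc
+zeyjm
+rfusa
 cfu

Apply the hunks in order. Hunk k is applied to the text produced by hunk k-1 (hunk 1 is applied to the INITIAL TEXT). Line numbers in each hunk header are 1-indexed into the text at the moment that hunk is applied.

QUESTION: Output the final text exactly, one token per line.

Answer: fnmr
fmy
wiuc
zeyjm
rfusa
cfu

Derivation:
Hunk 1: at line 1 remove [njtug,wmy] add [fkna,khwxd] -> 6 lines: fnmr cdsvg fkna khwxd elguf cfu
Hunk 2: at line 1 remove [fkna] add [yxwda,nptjx] -> 7 lines: fnmr cdsvg yxwda nptjx khwxd elguf cfu
Hunk 3: at line 2 remove [nptjx] add [icd] -> 7 lines: fnmr cdsvg yxwda icd khwxd elguf cfu
Hunk 4: at line 1 remove [cdsvg,yxwda,icd] add [nqmpl] -> 5 lines: fnmr nqmpl khwxd elguf cfu
Hunk 5: at line 1 remove [nqmpl,khwxd,elguf] add [fmy,ieklt] -> 4 lines: fnmr fmy ieklt cfu
Hunk 6: at line 2 remove [ieklt] add [wiuc,zeyjm,rfusa] -> 6 lines: fnmr fmy wiuc zeyjm rfusa cfu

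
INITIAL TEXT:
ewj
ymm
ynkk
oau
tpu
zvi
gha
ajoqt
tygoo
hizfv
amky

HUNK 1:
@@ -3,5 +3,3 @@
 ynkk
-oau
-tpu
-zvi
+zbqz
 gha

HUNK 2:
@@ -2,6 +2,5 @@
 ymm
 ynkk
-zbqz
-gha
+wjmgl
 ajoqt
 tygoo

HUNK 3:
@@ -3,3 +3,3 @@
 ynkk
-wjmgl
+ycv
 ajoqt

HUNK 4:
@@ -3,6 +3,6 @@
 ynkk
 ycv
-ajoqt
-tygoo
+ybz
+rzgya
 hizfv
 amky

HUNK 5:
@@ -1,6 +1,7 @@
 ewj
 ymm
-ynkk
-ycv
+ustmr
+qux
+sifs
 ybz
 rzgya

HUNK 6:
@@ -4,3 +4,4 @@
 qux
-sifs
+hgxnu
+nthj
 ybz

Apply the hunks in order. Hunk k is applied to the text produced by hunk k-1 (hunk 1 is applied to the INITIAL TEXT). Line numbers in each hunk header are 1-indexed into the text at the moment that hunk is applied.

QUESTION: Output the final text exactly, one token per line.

Hunk 1: at line 3 remove [oau,tpu,zvi] add [zbqz] -> 9 lines: ewj ymm ynkk zbqz gha ajoqt tygoo hizfv amky
Hunk 2: at line 2 remove [zbqz,gha] add [wjmgl] -> 8 lines: ewj ymm ynkk wjmgl ajoqt tygoo hizfv amky
Hunk 3: at line 3 remove [wjmgl] add [ycv] -> 8 lines: ewj ymm ynkk ycv ajoqt tygoo hizfv amky
Hunk 4: at line 3 remove [ajoqt,tygoo] add [ybz,rzgya] -> 8 lines: ewj ymm ynkk ycv ybz rzgya hizfv amky
Hunk 5: at line 1 remove [ynkk,ycv] add [ustmr,qux,sifs] -> 9 lines: ewj ymm ustmr qux sifs ybz rzgya hizfv amky
Hunk 6: at line 4 remove [sifs] add [hgxnu,nthj] -> 10 lines: ewj ymm ustmr qux hgxnu nthj ybz rzgya hizfv amky

Answer: ewj
ymm
ustmr
qux
hgxnu
nthj
ybz
rzgya
hizfv
amky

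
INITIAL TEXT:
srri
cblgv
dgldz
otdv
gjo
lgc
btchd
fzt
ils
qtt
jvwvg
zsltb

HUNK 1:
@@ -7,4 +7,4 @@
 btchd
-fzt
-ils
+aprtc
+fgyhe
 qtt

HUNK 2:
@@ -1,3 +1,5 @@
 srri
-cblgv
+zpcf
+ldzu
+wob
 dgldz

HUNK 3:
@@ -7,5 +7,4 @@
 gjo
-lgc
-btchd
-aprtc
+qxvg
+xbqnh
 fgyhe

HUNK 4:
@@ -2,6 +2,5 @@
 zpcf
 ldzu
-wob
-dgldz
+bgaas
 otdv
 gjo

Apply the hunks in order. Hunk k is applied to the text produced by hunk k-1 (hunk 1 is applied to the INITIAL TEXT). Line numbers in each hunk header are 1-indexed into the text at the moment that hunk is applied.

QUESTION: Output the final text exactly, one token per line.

Answer: srri
zpcf
ldzu
bgaas
otdv
gjo
qxvg
xbqnh
fgyhe
qtt
jvwvg
zsltb

Derivation:
Hunk 1: at line 7 remove [fzt,ils] add [aprtc,fgyhe] -> 12 lines: srri cblgv dgldz otdv gjo lgc btchd aprtc fgyhe qtt jvwvg zsltb
Hunk 2: at line 1 remove [cblgv] add [zpcf,ldzu,wob] -> 14 lines: srri zpcf ldzu wob dgldz otdv gjo lgc btchd aprtc fgyhe qtt jvwvg zsltb
Hunk 3: at line 7 remove [lgc,btchd,aprtc] add [qxvg,xbqnh] -> 13 lines: srri zpcf ldzu wob dgldz otdv gjo qxvg xbqnh fgyhe qtt jvwvg zsltb
Hunk 4: at line 2 remove [wob,dgldz] add [bgaas] -> 12 lines: srri zpcf ldzu bgaas otdv gjo qxvg xbqnh fgyhe qtt jvwvg zsltb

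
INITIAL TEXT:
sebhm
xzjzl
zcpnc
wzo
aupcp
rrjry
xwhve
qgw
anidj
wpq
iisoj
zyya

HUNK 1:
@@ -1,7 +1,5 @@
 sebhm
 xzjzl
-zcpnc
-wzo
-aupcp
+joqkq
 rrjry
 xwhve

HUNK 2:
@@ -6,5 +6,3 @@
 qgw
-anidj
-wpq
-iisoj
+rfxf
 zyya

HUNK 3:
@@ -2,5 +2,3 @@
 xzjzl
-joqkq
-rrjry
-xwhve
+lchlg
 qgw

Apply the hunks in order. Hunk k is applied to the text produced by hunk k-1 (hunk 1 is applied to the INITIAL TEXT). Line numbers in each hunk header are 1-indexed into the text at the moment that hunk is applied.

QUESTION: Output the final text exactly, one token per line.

Hunk 1: at line 1 remove [zcpnc,wzo,aupcp] add [joqkq] -> 10 lines: sebhm xzjzl joqkq rrjry xwhve qgw anidj wpq iisoj zyya
Hunk 2: at line 6 remove [anidj,wpq,iisoj] add [rfxf] -> 8 lines: sebhm xzjzl joqkq rrjry xwhve qgw rfxf zyya
Hunk 3: at line 2 remove [joqkq,rrjry,xwhve] add [lchlg] -> 6 lines: sebhm xzjzl lchlg qgw rfxf zyya

Answer: sebhm
xzjzl
lchlg
qgw
rfxf
zyya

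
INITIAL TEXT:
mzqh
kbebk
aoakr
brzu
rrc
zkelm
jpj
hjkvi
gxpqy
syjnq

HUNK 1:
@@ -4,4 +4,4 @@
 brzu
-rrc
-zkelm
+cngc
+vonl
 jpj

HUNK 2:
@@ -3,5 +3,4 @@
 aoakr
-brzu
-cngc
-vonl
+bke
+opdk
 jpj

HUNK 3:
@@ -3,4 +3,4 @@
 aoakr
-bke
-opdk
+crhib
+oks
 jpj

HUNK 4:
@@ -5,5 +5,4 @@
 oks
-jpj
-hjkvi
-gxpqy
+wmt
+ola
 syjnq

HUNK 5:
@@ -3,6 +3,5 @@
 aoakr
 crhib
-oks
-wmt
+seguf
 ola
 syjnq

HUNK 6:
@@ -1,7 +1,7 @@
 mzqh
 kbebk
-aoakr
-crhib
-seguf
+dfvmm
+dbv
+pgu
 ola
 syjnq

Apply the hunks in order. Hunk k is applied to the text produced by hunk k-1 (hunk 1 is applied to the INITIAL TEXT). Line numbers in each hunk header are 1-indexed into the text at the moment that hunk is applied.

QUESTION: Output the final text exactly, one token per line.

Answer: mzqh
kbebk
dfvmm
dbv
pgu
ola
syjnq

Derivation:
Hunk 1: at line 4 remove [rrc,zkelm] add [cngc,vonl] -> 10 lines: mzqh kbebk aoakr brzu cngc vonl jpj hjkvi gxpqy syjnq
Hunk 2: at line 3 remove [brzu,cngc,vonl] add [bke,opdk] -> 9 lines: mzqh kbebk aoakr bke opdk jpj hjkvi gxpqy syjnq
Hunk 3: at line 3 remove [bke,opdk] add [crhib,oks] -> 9 lines: mzqh kbebk aoakr crhib oks jpj hjkvi gxpqy syjnq
Hunk 4: at line 5 remove [jpj,hjkvi,gxpqy] add [wmt,ola] -> 8 lines: mzqh kbebk aoakr crhib oks wmt ola syjnq
Hunk 5: at line 3 remove [oks,wmt] add [seguf] -> 7 lines: mzqh kbebk aoakr crhib seguf ola syjnq
Hunk 6: at line 1 remove [aoakr,crhib,seguf] add [dfvmm,dbv,pgu] -> 7 lines: mzqh kbebk dfvmm dbv pgu ola syjnq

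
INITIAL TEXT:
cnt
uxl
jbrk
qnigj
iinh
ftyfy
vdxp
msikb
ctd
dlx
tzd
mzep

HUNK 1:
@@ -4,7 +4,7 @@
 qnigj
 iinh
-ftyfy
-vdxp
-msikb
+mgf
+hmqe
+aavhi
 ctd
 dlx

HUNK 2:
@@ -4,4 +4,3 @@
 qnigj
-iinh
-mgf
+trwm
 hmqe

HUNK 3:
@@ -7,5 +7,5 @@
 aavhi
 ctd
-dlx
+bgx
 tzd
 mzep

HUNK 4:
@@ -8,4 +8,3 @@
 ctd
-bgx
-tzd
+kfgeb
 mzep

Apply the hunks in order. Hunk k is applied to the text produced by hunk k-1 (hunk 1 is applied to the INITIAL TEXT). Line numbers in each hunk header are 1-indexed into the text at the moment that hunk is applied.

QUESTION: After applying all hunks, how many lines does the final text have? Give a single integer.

Hunk 1: at line 4 remove [ftyfy,vdxp,msikb] add [mgf,hmqe,aavhi] -> 12 lines: cnt uxl jbrk qnigj iinh mgf hmqe aavhi ctd dlx tzd mzep
Hunk 2: at line 4 remove [iinh,mgf] add [trwm] -> 11 lines: cnt uxl jbrk qnigj trwm hmqe aavhi ctd dlx tzd mzep
Hunk 3: at line 7 remove [dlx] add [bgx] -> 11 lines: cnt uxl jbrk qnigj trwm hmqe aavhi ctd bgx tzd mzep
Hunk 4: at line 8 remove [bgx,tzd] add [kfgeb] -> 10 lines: cnt uxl jbrk qnigj trwm hmqe aavhi ctd kfgeb mzep
Final line count: 10

Answer: 10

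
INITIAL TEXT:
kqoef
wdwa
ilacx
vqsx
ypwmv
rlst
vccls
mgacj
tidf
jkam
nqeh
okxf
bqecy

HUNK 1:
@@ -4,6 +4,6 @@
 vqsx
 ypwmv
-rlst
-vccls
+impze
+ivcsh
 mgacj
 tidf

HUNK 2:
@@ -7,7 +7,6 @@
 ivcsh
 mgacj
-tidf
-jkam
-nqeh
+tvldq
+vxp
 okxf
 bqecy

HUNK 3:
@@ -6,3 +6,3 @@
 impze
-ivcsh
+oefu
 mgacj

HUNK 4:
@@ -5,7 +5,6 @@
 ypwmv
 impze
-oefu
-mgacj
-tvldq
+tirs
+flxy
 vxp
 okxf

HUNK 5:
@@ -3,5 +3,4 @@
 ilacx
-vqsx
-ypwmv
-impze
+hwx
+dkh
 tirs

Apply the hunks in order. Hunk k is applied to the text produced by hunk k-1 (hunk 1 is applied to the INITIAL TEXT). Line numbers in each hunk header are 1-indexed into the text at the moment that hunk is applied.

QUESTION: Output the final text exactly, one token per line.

Hunk 1: at line 4 remove [rlst,vccls] add [impze,ivcsh] -> 13 lines: kqoef wdwa ilacx vqsx ypwmv impze ivcsh mgacj tidf jkam nqeh okxf bqecy
Hunk 2: at line 7 remove [tidf,jkam,nqeh] add [tvldq,vxp] -> 12 lines: kqoef wdwa ilacx vqsx ypwmv impze ivcsh mgacj tvldq vxp okxf bqecy
Hunk 3: at line 6 remove [ivcsh] add [oefu] -> 12 lines: kqoef wdwa ilacx vqsx ypwmv impze oefu mgacj tvldq vxp okxf bqecy
Hunk 4: at line 5 remove [oefu,mgacj,tvldq] add [tirs,flxy] -> 11 lines: kqoef wdwa ilacx vqsx ypwmv impze tirs flxy vxp okxf bqecy
Hunk 5: at line 3 remove [vqsx,ypwmv,impze] add [hwx,dkh] -> 10 lines: kqoef wdwa ilacx hwx dkh tirs flxy vxp okxf bqecy

Answer: kqoef
wdwa
ilacx
hwx
dkh
tirs
flxy
vxp
okxf
bqecy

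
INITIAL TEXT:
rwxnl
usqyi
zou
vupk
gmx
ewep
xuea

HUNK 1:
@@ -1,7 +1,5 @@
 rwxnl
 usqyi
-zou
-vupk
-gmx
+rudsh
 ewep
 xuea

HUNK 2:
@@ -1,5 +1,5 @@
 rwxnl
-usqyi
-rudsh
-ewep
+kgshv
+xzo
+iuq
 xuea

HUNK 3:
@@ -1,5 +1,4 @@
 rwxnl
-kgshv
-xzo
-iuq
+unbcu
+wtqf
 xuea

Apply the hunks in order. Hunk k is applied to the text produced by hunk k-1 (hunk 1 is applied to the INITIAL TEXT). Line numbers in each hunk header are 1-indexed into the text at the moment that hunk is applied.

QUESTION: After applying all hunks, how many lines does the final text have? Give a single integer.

Answer: 4

Derivation:
Hunk 1: at line 1 remove [zou,vupk,gmx] add [rudsh] -> 5 lines: rwxnl usqyi rudsh ewep xuea
Hunk 2: at line 1 remove [usqyi,rudsh,ewep] add [kgshv,xzo,iuq] -> 5 lines: rwxnl kgshv xzo iuq xuea
Hunk 3: at line 1 remove [kgshv,xzo,iuq] add [unbcu,wtqf] -> 4 lines: rwxnl unbcu wtqf xuea
Final line count: 4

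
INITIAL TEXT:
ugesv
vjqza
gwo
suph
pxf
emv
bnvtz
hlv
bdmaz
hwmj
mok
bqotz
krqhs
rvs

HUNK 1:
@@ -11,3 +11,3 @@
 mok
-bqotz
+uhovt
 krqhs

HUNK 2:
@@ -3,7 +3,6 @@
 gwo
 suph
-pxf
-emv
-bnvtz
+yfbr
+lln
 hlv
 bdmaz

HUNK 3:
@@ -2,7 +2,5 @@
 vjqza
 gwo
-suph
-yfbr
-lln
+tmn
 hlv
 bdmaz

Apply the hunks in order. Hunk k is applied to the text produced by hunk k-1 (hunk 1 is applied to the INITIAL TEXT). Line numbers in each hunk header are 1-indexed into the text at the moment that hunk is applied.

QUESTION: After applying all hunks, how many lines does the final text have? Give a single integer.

Answer: 11

Derivation:
Hunk 1: at line 11 remove [bqotz] add [uhovt] -> 14 lines: ugesv vjqza gwo suph pxf emv bnvtz hlv bdmaz hwmj mok uhovt krqhs rvs
Hunk 2: at line 3 remove [pxf,emv,bnvtz] add [yfbr,lln] -> 13 lines: ugesv vjqza gwo suph yfbr lln hlv bdmaz hwmj mok uhovt krqhs rvs
Hunk 3: at line 2 remove [suph,yfbr,lln] add [tmn] -> 11 lines: ugesv vjqza gwo tmn hlv bdmaz hwmj mok uhovt krqhs rvs
Final line count: 11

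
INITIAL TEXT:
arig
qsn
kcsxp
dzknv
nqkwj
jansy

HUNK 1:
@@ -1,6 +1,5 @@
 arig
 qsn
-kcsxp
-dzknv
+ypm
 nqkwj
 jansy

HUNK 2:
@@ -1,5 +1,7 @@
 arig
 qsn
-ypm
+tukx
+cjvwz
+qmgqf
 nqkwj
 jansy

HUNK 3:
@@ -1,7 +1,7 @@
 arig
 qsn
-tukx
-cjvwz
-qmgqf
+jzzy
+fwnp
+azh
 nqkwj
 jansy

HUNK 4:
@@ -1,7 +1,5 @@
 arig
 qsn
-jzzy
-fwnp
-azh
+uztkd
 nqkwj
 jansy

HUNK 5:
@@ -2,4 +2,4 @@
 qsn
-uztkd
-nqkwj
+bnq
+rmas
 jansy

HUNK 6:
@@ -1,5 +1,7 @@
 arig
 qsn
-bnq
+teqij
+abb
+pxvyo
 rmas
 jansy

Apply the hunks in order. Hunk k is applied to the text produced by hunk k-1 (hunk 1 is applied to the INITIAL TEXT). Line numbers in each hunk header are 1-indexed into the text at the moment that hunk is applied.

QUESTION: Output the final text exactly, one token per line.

Answer: arig
qsn
teqij
abb
pxvyo
rmas
jansy

Derivation:
Hunk 1: at line 1 remove [kcsxp,dzknv] add [ypm] -> 5 lines: arig qsn ypm nqkwj jansy
Hunk 2: at line 1 remove [ypm] add [tukx,cjvwz,qmgqf] -> 7 lines: arig qsn tukx cjvwz qmgqf nqkwj jansy
Hunk 3: at line 1 remove [tukx,cjvwz,qmgqf] add [jzzy,fwnp,azh] -> 7 lines: arig qsn jzzy fwnp azh nqkwj jansy
Hunk 4: at line 1 remove [jzzy,fwnp,azh] add [uztkd] -> 5 lines: arig qsn uztkd nqkwj jansy
Hunk 5: at line 2 remove [uztkd,nqkwj] add [bnq,rmas] -> 5 lines: arig qsn bnq rmas jansy
Hunk 6: at line 1 remove [bnq] add [teqij,abb,pxvyo] -> 7 lines: arig qsn teqij abb pxvyo rmas jansy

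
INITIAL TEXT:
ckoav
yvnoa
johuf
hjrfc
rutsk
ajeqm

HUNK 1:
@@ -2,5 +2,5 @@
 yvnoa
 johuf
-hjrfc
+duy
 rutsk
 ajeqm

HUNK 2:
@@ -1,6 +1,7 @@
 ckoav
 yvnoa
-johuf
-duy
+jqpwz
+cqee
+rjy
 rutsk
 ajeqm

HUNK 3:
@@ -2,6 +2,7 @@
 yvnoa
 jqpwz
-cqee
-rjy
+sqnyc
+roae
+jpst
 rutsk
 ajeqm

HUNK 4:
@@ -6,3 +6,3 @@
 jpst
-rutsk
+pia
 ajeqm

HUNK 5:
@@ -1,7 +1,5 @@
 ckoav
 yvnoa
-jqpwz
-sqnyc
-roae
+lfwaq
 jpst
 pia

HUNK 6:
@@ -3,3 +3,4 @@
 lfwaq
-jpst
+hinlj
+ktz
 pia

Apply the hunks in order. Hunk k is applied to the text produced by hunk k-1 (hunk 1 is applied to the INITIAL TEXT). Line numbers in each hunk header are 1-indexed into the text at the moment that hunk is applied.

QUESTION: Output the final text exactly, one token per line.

Answer: ckoav
yvnoa
lfwaq
hinlj
ktz
pia
ajeqm

Derivation:
Hunk 1: at line 2 remove [hjrfc] add [duy] -> 6 lines: ckoav yvnoa johuf duy rutsk ajeqm
Hunk 2: at line 1 remove [johuf,duy] add [jqpwz,cqee,rjy] -> 7 lines: ckoav yvnoa jqpwz cqee rjy rutsk ajeqm
Hunk 3: at line 2 remove [cqee,rjy] add [sqnyc,roae,jpst] -> 8 lines: ckoav yvnoa jqpwz sqnyc roae jpst rutsk ajeqm
Hunk 4: at line 6 remove [rutsk] add [pia] -> 8 lines: ckoav yvnoa jqpwz sqnyc roae jpst pia ajeqm
Hunk 5: at line 1 remove [jqpwz,sqnyc,roae] add [lfwaq] -> 6 lines: ckoav yvnoa lfwaq jpst pia ajeqm
Hunk 6: at line 3 remove [jpst] add [hinlj,ktz] -> 7 lines: ckoav yvnoa lfwaq hinlj ktz pia ajeqm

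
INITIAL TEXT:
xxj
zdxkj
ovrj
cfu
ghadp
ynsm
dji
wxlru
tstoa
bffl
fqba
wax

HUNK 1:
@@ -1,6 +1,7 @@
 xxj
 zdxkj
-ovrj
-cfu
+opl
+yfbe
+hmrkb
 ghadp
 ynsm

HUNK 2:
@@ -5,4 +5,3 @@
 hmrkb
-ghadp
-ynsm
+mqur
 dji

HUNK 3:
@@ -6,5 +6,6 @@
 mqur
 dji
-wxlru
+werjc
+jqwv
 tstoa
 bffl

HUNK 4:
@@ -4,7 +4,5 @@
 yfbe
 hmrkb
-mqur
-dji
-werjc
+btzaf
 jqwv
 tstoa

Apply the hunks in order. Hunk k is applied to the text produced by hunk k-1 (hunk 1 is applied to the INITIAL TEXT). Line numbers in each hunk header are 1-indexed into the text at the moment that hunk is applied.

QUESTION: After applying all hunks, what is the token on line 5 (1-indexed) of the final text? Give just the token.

Answer: hmrkb

Derivation:
Hunk 1: at line 1 remove [ovrj,cfu] add [opl,yfbe,hmrkb] -> 13 lines: xxj zdxkj opl yfbe hmrkb ghadp ynsm dji wxlru tstoa bffl fqba wax
Hunk 2: at line 5 remove [ghadp,ynsm] add [mqur] -> 12 lines: xxj zdxkj opl yfbe hmrkb mqur dji wxlru tstoa bffl fqba wax
Hunk 3: at line 6 remove [wxlru] add [werjc,jqwv] -> 13 lines: xxj zdxkj opl yfbe hmrkb mqur dji werjc jqwv tstoa bffl fqba wax
Hunk 4: at line 4 remove [mqur,dji,werjc] add [btzaf] -> 11 lines: xxj zdxkj opl yfbe hmrkb btzaf jqwv tstoa bffl fqba wax
Final line 5: hmrkb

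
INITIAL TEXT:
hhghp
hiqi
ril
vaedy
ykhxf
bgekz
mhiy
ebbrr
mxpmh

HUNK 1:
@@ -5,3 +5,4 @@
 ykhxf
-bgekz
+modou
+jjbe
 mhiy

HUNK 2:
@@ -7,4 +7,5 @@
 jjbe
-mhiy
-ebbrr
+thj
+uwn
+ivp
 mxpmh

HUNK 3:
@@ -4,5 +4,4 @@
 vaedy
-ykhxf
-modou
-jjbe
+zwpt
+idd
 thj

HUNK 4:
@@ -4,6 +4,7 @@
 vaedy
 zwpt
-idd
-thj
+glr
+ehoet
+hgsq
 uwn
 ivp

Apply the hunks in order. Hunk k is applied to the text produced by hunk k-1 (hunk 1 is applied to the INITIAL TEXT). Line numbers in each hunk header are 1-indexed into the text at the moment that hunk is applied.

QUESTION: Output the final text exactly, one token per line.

Answer: hhghp
hiqi
ril
vaedy
zwpt
glr
ehoet
hgsq
uwn
ivp
mxpmh

Derivation:
Hunk 1: at line 5 remove [bgekz] add [modou,jjbe] -> 10 lines: hhghp hiqi ril vaedy ykhxf modou jjbe mhiy ebbrr mxpmh
Hunk 2: at line 7 remove [mhiy,ebbrr] add [thj,uwn,ivp] -> 11 lines: hhghp hiqi ril vaedy ykhxf modou jjbe thj uwn ivp mxpmh
Hunk 3: at line 4 remove [ykhxf,modou,jjbe] add [zwpt,idd] -> 10 lines: hhghp hiqi ril vaedy zwpt idd thj uwn ivp mxpmh
Hunk 4: at line 4 remove [idd,thj] add [glr,ehoet,hgsq] -> 11 lines: hhghp hiqi ril vaedy zwpt glr ehoet hgsq uwn ivp mxpmh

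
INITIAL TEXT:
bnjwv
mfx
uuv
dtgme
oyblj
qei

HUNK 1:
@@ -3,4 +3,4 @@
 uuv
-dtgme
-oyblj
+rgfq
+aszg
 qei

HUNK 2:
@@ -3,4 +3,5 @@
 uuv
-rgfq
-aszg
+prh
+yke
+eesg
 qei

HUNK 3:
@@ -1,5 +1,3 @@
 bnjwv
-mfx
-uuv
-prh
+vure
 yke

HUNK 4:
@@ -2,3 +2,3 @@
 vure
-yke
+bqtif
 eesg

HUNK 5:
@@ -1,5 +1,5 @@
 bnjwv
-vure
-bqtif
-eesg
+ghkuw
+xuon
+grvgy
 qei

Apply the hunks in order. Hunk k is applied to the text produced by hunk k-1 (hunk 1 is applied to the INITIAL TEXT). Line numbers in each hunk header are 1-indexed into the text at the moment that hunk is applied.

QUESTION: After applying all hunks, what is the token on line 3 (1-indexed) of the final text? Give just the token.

Hunk 1: at line 3 remove [dtgme,oyblj] add [rgfq,aszg] -> 6 lines: bnjwv mfx uuv rgfq aszg qei
Hunk 2: at line 3 remove [rgfq,aszg] add [prh,yke,eesg] -> 7 lines: bnjwv mfx uuv prh yke eesg qei
Hunk 3: at line 1 remove [mfx,uuv,prh] add [vure] -> 5 lines: bnjwv vure yke eesg qei
Hunk 4: at line 2 remove [yke] add [bqtif] -> 5 lines: bnjwv vure bqtif eesg qei
Hunk 5: at line 1 remove [vure,bqtif,eesg] add [ghkuw,xuon,grvgy] -> 5 lines: bnjwv ghkuw xuon grvgy qei
Final line 3: xuon

Answer: xuon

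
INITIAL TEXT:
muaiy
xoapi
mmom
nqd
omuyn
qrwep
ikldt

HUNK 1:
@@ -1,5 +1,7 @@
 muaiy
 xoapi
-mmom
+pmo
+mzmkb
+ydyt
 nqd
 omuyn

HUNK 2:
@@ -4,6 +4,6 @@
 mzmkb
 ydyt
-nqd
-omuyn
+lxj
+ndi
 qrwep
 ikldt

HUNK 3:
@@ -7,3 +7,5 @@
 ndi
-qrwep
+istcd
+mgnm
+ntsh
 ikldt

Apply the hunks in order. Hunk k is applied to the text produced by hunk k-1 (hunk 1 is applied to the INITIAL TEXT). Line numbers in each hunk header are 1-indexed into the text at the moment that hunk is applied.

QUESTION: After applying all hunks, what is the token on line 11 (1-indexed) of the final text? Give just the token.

Answer: ikldt

Derivation:
Hunk 1: at line 1 remove [mmom] add [pmo,mzmkb,ydyt] -> 9 lines: muaiy xoapi pmo mzmkb ydyt nqd omuyn qrwep ikldt
Hunk 2: at line 4 remove [nqd,omuyn] add [lxj,ndi] -> 9 lines: muaiy xoapi pmo mzmkb ydyt lxj ndi qrwep ikldt
Hunk 3: at line 7 remove [qrwep] add [istcd,mgnm,ntsh] -> 11 lines: muaiy xoapi pmo mzmkb ydyt lxj ndi istcd mgnm ntsh ikldt
Final line 11: ikldt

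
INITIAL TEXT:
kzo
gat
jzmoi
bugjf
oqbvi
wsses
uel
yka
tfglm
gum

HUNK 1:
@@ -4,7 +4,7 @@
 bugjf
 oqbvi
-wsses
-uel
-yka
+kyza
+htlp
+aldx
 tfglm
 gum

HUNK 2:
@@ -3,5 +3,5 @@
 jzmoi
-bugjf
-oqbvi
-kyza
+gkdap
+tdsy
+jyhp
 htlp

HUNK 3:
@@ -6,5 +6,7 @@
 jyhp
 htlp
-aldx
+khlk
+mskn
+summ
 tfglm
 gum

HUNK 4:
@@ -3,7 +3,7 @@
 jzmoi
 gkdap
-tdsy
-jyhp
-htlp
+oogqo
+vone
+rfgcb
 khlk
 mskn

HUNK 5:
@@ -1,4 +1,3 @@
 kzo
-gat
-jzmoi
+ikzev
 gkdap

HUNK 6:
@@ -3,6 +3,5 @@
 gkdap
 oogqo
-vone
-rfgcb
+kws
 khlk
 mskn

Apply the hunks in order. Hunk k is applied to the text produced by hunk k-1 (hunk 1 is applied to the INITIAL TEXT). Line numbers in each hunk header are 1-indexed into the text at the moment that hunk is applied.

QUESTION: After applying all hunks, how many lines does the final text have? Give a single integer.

Hunk 1: at line 4 remove [wsses,uel,yka] add [kyza,htlp,aldx] -> 10 lines: kzo gat jzmoi bugjf oqbvi kyza htlp aldx tfglm gum
Hunk 2: at line 3 remove [bugjf,oqbvi,kyza] add [gkdap,tdsy,jyhp] -> 10 lines: kzo gat jzmoi gkdap tdsy jyhp htlp aldx tfglm gum
Hunk 3: at line 6 remove [aldx] add [khlk,mskn,summ] -> 12 lines: kzo gat jzmoi gkdap tdsy jyhp htlp khlk mskn summ tfglm gum
Hunk 4: at line 3 remove [tdsy,jyhp,htlp] add [oogqo,vone,rfgcb] -> 12 lines: kzo gat jzmoi gkdap oogqo vone rfgcb khlk mskn summ tfglm gum
Hunk 5: at line 1 remove [gat,jzmoi] add [ikzev] -> 11 lines: kzo ikzev gkdap oogqo vone rfgcb khlk mskn summ tfglm gum
Hunk 6: at line 3 remove [vone,rfgcb] add [kws] -> 10 lines: kzo ikzev gkdap oogqo kws khlk mskn summ tfglm gum
Final line count: 10

Answer: 10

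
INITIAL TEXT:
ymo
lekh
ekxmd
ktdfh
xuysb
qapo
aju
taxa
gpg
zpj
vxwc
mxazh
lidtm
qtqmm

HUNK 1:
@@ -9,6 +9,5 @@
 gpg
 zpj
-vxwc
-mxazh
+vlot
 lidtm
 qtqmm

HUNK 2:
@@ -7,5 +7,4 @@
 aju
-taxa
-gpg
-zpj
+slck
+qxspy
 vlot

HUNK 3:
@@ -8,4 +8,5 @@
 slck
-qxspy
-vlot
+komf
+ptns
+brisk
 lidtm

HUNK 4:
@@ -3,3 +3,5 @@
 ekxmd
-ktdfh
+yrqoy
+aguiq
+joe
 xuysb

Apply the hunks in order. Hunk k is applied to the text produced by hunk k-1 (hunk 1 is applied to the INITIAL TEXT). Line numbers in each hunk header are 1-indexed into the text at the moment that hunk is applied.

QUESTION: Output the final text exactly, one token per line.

Answer: ymo
lekh
ekxmd
yrqoy
aguiq
joe
xuysb
qapo
aju
slck
komf
ptns
brisk
lidtm
qtqmm

Derivation:
Hunk 1: at line 9 remove [vxwc,mxazh] add [vlot] -> 13 lines: ymo lekh ekxmd ktdfh xuysb qapo aju taxa gpg zpj vlot lidtm qtqmm
Hunk 2: at line 7 remove [taxa,gpg,zpj] add [slck,qxspy] -> 12 lines: ymo lekh ekxmd ktdfh xuysb qapo aju slck qxspy vlot lidtm qtqmm
Hunk 3: at line 8 remove [qxspy,vlot] add [komf,ptns,brisk] -> 13 lines: ymo lekh ekxmd ktdfh xuysb qapo aju slck komf ptns brisk lidtm qtqmm
Hunk 4: at line 3 remove [ktdfh] add [yrqoy,aguiq,joe] -> 15 lines: ymo lekh ekxmd yrqoy aguiq joe xuysb qapo aju slck komf ptns brisk lidtm qtqmm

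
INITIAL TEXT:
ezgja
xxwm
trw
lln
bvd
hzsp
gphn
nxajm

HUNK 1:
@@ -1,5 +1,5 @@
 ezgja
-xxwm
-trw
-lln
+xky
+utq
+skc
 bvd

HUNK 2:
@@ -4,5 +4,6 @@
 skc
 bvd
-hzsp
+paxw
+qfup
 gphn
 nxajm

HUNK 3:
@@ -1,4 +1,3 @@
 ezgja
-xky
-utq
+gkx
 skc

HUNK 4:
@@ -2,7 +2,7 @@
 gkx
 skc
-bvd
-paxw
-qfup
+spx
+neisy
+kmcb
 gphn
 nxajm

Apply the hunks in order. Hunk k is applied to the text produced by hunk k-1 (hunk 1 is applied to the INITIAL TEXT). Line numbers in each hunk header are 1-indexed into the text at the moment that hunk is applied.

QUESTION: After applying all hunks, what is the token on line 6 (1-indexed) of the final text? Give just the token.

Hunk 1: at line 1 remove [xxwm,trw,lln] add [xky,utq,skc] -> 8 lines: ezgja xky utq skc bvd hzsp gphn nxajm
Hunk 2: at line 4 remove [hzsp] add [paxw,qfup] -> 9 lines: ezgja xky utq skc bvd paxw qfup gphn nxajm
Hunk 3: at line 1 remove [xky,utq] add [gkx] -> 8 lines: ezgja gkx skc bvd paxw qfup gphn nxajm
Hunk 4: at line 2 remove [bvd,paxw,qfup] add [spx,neisy,kmcb] -> 8 lines: ezgja gkx skc spx neisy kmcb gphn nxajm
Final line 6: kmcb

Answer: kmcb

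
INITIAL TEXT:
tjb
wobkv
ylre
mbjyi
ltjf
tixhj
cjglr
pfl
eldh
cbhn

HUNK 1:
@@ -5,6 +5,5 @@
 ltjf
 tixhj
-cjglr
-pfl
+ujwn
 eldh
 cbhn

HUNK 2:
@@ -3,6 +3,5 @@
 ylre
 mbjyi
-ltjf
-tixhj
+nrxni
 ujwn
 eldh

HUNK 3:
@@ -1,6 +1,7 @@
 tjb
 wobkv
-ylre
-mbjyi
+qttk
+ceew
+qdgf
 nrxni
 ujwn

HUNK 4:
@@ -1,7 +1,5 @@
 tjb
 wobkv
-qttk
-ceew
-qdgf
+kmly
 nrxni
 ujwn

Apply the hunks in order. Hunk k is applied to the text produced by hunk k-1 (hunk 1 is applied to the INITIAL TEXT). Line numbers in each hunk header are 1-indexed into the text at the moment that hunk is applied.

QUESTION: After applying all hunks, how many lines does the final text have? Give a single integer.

Hunk 1: at line 5 remove [cjglr,pfl] add [ujwn] -> 9 lines: tjb wobkv ylre mbjyi ltjf tixhj ujwn eldh cbhn
Hunk 2: at line 3 remove [ltjf,tixhj] add [nrxni] -> 8 lines: tjb wobkv ylre mbjyi nrxni ujwn eldh cbhn
Hunk 3: at line 1 remove [ylre,mbjyi] add [qttk,ceew,qdgf] -> 9 lines: tjb wobkv qttk ceew qdgf nrxni ujwn eldh cbhn
Hunk 4: at line 1 remove [qttk,ceew,qdgf] add [kmly] -> 7 lines: tjb wobkv kmly nrxni ujwn eldh cbhn
Final line count: 7

Answer: 7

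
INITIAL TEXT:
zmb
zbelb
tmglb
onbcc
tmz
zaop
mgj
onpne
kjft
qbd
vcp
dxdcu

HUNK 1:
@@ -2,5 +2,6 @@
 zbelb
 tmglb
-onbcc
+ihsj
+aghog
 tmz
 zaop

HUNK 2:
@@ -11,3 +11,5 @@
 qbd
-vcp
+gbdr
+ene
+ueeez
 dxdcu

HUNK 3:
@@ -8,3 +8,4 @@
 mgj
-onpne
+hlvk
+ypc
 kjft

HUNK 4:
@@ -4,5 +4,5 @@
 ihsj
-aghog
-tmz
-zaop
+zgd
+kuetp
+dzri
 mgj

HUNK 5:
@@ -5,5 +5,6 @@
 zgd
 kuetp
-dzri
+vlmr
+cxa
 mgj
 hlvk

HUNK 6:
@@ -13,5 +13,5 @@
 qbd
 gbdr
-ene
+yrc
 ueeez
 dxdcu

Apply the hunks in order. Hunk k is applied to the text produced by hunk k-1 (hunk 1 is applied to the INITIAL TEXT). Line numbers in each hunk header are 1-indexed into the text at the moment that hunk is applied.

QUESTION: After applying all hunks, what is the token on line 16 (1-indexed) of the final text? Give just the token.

Answer: ueeez

Derivation:
Hunk 1: at line 2 remove [onbcc] add [ihsj,aghog] -> 13 lines: zmb zbelb tmglb ihsj aghog tmz zaop mgj onpne kjft qbd vcp dxdcu
Hunk 2: at line 11 remove [vcp] add [gbdr,ene,ueeez] -> 15 lines: zmb zbelb tmglb ihsj aghog tmz zaop mgj onpne kjft qbd gbdr ene ueeez dxdcu
Hunk 3: at line 8 remove [onpne] add [hlvk,ypc] -> 16 lines: zmb zbelb tmglb ihsj aghog tmz zaop mgj hlvk ypc kjft qbd gbdr ene ueeez dxdcu
Hunk 4: at line 4 remove [aghog,tmz,zaop] add [zgd,kuetp,dzri] -> 16 lines: zmb zbelb tmglb ihsj zgd kuetp dzri mgj hlvk ypc kjft qbd gbdr ene ueeez dxdcu
Hunk 5: at line 5 remove [dzri] add [vlmr,cxa] -> 17 lines: zmb zbelb tmglb ihsj zgd kuetp vlmr cxa mgj hlvk ypc kjft qbd gbdr ene ueeez dxdcu
Hunk 6: at line 13 remove [ene] add [yrc] -> 17 lines: zmb zbelb tmglb ihsj zgd kuetp vlmr cxa mgj hlvk ypc kjft qbd gbdr yrc ueeez dxdcu
Final line 16: ueeez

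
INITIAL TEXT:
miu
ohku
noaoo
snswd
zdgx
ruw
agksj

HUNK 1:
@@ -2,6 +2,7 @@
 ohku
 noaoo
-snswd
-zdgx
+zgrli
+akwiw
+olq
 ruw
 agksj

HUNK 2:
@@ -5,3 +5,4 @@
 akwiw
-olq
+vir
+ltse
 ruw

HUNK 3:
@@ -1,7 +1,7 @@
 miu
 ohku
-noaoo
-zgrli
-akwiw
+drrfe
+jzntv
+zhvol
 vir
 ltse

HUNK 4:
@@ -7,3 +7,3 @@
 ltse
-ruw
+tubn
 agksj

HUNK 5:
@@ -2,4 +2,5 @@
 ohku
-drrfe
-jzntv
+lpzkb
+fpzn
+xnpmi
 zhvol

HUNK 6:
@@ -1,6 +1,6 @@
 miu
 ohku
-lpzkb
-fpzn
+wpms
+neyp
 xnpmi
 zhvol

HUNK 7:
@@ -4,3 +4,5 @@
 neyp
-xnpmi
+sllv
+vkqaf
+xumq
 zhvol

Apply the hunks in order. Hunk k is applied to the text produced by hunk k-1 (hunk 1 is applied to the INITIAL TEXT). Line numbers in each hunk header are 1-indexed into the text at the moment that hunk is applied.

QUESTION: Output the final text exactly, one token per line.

Hunk 1: at line 2 remove [snswd,zdgx] add [zgrli,akwiw,olq] -> 8 lines: miu ohku noaoo zgrli akwiw olq ruw agksj
Hunk 2: at line 5 remove [olq] add [vir,ltse] -> 9 lines: miu ohku noaoo zgrli akwiw vir ltse ruw agksj
Hunk 3: at line 1 remove [noaoo,zgrli,akwiw] add [drrfe,jzntv,zhvol] -> 9 lines: miu ohku drrfe jzntv zhvol vir ltse ruw agksj
Hunk 4: at line 7 remove [ruw] add [tubn] -> 9 lines: miu ohku drrfe jzntv zhvol vir ltse tubn agksj
Hunk 5: at line 2 remove [drrfe,jzntv] add [lpzkb,fpzn,xnpmi] -> 10 lines: miu ohku lpzkb fpzn xnpmi zhvol vir ltse tubn agksj
Hunk 6: at line 1 remove [lpzkb,fpzn] add [wpms,neyp] -> 10 lines: miu ohku wpms neyp xnpmi zhvol vir ltse tubn agksj
Hunk 7: at line 4 remove [xnpmi] add [sllv,vkqaf,xumq] -> 12 lines: miu ohku wpms neyp sllv vkqaf xumq zhvol vir ltse tubn agksj

Answer: miu
ohku
wpms
neyp
sllv
vkqaf
xumq
zhvol
vir
ltse
tubn
agksj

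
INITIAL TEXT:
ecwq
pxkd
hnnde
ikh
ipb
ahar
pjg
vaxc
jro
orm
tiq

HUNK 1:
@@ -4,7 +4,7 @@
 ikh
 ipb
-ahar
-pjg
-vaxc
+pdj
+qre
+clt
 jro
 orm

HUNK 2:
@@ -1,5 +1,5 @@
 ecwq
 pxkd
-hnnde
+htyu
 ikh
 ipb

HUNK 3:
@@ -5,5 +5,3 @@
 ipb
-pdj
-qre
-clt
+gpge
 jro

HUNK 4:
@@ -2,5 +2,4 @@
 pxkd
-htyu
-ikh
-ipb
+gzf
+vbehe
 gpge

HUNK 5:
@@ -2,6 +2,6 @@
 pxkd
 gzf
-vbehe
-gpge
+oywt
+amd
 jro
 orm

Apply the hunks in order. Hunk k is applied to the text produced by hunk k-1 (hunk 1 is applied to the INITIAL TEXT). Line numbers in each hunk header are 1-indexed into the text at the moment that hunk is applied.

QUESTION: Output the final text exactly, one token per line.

Answer: ecwq
pxkd
gzf
oywt
amd
jro
orm
tiq

Derivation:
Hunk 1: at line 4 remove [ahar,pjg,vaxc] add [pdj,qre,clt] -> 11 lines: ecwq pxkd hnnde ikh ipb pdj qre clt jro orm tiq
Hunk 2: at line 1 remove [hnnde] add [htyu] -> 11 lines: ecwq pxkd htyu ikh ipb pdj qre clt jro orm tiq
Hunk 3: at line 5 remove [pdj,qre,clt] add [gpge] -> 9 lines: ecwq pxkd htyu ikh ipb gpge jro orm tiq
Hunk 4: at line 2 remove [htyu,ikh,ipb] add [gzf,vbehe] -> 8 lines: ecwq pxkd gzf vbehe gpge jro orm tiq
Hunk 5: at line 2 remove [vbehe,gpge] add [oywt,amd] -> 8 lines: ecwq pxkd gzf oywt amd jro orm tiq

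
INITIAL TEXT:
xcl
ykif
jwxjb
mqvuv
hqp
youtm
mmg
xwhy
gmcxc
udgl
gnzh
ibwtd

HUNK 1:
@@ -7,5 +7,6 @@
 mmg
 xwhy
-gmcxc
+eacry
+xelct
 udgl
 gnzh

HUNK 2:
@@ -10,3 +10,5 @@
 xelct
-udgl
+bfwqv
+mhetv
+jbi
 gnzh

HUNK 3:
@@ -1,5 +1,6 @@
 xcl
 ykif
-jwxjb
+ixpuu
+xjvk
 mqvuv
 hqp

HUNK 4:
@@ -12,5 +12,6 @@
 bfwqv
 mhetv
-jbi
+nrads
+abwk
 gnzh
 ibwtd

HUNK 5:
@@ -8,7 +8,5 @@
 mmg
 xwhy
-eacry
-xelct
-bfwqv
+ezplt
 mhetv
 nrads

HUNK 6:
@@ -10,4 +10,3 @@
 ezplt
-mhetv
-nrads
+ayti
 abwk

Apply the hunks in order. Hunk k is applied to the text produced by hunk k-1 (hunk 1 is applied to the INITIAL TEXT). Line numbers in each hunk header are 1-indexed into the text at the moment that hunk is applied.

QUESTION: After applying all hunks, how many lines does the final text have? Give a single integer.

Answer: 14

Derivation:
Hunk 1: at line 7 remove [gmcxc] add [eacry,xelct] -> 13 lines: xcl ykif jwxjb mqvuv hqp youtm mmg xwhy eacry xelct udgl gnzh ibwtd
Hunk 2: at line 10 remove [udgl] add [bfwqv,mhetv,jbi] -> 15 lines: xcl ykif jwxjb mqvuv hqp youtm mmg xwhy eacry xelct bfwqv mhetv jbi gnzh ibwtd
Hunk 3: at line 1 remove [jwxjb] add [ixpuu,xjvk] -> 16 lines: xcl ykif ixpuu xjvk mqvuv hqp youtm mmg xwhy eacry xelct bfwqv mhetv jbi gnzh ibwtd
Hunk 4: at line 12 remove [jbi] add [nrads,abwk] -> 17 lines: xcl ykif ixpuu xjvk mqvuv hqp youtm mmg xwhy eacry xelct bfwqv mhetv nrads abwk gnzh ibwtd
Hunk 5: at line 8 remove [eacry,xelct,bfwqv] add [ezplt] -> 15 lines: xcl ykif ixpuu xjvk mqvuv hqp youtm mmg xwhy ezplt mhetv nrads abwk gnzh ibwtd
Hunk 6: at line 10 remove [mhetv,nrads] add [ayti] -> 14 lines: xcl ykif ixpuu xjvk mqvuv hqp youtm mmg xwhy ezplt ayti abwk gnzh ibwtd
Final line count: 14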